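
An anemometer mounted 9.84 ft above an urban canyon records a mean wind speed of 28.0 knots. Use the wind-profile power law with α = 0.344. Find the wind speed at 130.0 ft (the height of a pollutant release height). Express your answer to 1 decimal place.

68.0 knots

Power-law profile: V₂ = V₁ · (z₂/z₁)^α
V₂ = 28.0 × (130.0/9.84)^0.344 = 28.0 × (13.2114)^0.344
    = 28.0 × 2.4300 = 68.0400 knots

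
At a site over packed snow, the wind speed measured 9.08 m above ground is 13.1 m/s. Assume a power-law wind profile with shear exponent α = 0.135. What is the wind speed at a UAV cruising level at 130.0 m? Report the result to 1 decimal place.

Power-law profile: V₂ = V₁ · (z₂/z₁)^α
V₂ = 13.1 × (130.0/9.08)^0.135 = 13.1 × (14.3172)^0.135
    = 13.1 × 1.4323 = 18.7634 m/s

18.8 m/s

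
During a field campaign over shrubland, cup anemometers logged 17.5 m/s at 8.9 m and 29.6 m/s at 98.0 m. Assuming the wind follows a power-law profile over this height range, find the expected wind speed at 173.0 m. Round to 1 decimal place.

First find α: α = ln(V₂/V₁)/ln(z₂/z₁) = ln(29.6/17.5)/ln(98.0/8.9) = 0.52557/2.39892 = 0.2191
Extrapolate from 98.0 m to 173.0 m: V₃ = 29.6 × (173.0/98.0)^0.2191 = 29.6 × 1.1326 = 33.5249 m/s

33.5 m/s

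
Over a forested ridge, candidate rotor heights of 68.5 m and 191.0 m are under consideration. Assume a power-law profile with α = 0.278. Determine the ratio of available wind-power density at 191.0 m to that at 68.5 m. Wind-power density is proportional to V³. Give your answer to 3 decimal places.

2.352

Speed ratio: V_B/V_A = (z_B/z_A)^α = (191.0/68.5)^0.278 = (2.7883)^0.278 = 1.32986
Power-density ratio: P_B/P_A = (V_B/V_A)³ = (1.32986)³ = 2.35188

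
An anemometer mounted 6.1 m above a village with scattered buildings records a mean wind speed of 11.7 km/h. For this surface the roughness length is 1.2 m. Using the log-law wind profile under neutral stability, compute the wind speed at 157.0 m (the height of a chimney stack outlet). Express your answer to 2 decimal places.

35.07 km/h

Log law: V(z) ∝ ln(z/z₀), so V₂/V₁ = ln(z₂/z₀) / ln(z₁/z₀).
ln(157.0/1.2) = 4.8739, ln(6.1/1.2) = 1.6260
V₂ = 11.7 × 4.8739/1.6260 = 11.7 × 2.9976 = 35.0714 km/h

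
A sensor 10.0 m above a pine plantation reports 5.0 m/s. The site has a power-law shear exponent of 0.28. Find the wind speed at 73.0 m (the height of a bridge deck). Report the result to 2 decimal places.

Power-law profile: V₂ = V₁ · (z₂/z₁)^α
V₂ = 5.0 × (73.0/10.0)^0.28 = 5.0 × (7.3000)^0.28
    = 5.0 × 1.7447 = 8.7237 m/s

8.72 m/s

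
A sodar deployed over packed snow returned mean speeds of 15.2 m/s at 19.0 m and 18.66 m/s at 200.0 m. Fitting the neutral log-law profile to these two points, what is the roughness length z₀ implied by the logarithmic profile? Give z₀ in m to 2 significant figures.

z₀ ≈ 0.00061 m

Log law: V(z) ∝ ln(z/z₀). With r = V₁/V₂ = 15.2/18.66 = 0.81458,
r · ln(z₂/z₀) = ln(z₁/z₀) ⇒ ln z₀ = (ln z₁ − r·ln z₂)/(1 − r)
ln z₀ = (2.94444 − 0.81458×5.29832) / 0.18542 = -7.3963
z₀ = exp(-7.3963) = 0.0006135 m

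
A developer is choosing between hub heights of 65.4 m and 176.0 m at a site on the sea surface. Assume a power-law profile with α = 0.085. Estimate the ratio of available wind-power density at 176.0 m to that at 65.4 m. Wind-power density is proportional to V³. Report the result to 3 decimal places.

1.287

Speed ratio: V_B/V_A = (z_B/z_A)^α = (176.0/65.4)^0.085 = (2.6911)^0.085 = 1.08779
Power-density ratio: P_B/P_A = (V_B/V_A)³ = (1.08779)³ = 1.28716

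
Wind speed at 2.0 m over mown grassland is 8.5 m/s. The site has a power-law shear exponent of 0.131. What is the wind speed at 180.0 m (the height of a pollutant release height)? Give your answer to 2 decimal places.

Power-law profile: V₂ = V₁ · (z₂/z₁)^α
V₂ = 8.5 × (180.0/2.0)^0.131 = 8.5 × (90.0000)^0.131
    = 8.5 × 1.8030 = 15.3259 m/s

15.33 m/s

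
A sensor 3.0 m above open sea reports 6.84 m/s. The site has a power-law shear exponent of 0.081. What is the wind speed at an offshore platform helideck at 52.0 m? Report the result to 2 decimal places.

Power-law profile: V₂ = V₁ · (z₂/z₁)^α
V₂ = 6.84 × (52.0/3.0)^0.081 = 6.84 × (17.3333)^0.081
    = 6.84 × 1.2599 = 8.6180 m/s

8.62 m/s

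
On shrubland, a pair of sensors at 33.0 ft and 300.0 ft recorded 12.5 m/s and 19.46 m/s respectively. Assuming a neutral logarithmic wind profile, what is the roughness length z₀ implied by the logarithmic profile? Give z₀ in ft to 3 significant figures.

z₀ ≈ 0.626 ft

Log law: V(z) ∝ ln(z/z₀). With r = V₁/V₂ = 12.5/19.46 = 0.64234,
r · ln(z₂/z₀) = ln(z₁/z₀) ⇒ ln z₀ = (ln z₁ − r·ln z₂)/(1 − r)
ln z₀ = (3.49651 − 0.64234×5.70378) / 0.35766 = -0.4677
z₀ = exp(-0.4677) = 0.6264 ft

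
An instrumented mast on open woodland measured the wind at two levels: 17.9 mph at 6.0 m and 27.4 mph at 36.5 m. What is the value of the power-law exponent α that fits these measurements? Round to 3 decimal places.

Power law: V₂/V₁ = (z₂/z₁)^α ⇒ α = ln(V₂/V₁) / ln(z₂/z₁)
α = ln(27.4/17.9) / ln(36.5/6.0) = ln(1.5307) / ln(6.0833)
  = 0.42574 / 1.80555 = 0.23580

α ≈ 0.236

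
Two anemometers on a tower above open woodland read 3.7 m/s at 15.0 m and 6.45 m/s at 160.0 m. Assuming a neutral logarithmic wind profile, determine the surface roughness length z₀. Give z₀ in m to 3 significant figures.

Log law: V(z) ∝ ln(z/z₀). With r = V₁/V₂ = 3.7/6.45 = 0.57364,
r · ln(z₂/z₀) = ln(z₁/z₀) ⇒ ln z₀ = (ln z₁ − r·ln z₂)/(1 − r)
ln z₀ = (2.70805 − 0.57364×5.07517) / 0.42636 = -0.4768
z₀ = exp(-0.4768) = 0.6208 m

z₀ ≈ 0.621 m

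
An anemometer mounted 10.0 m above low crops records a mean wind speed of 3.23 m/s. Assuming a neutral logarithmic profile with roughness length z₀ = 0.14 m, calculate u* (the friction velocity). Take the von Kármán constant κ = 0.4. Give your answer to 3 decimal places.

u* ≈ 0.303 m/s

Log law: V(z) = (u*/κ) · ln(z/z₀) ⇒ u* = κ · V / ln(z/z₀)
u* = 0.4 × 3.23 / ln(10.0/0.14) = 0.4 × 3.23 / 4.2687
   = 1.2920 / 4.2687 = 0.3027 m/s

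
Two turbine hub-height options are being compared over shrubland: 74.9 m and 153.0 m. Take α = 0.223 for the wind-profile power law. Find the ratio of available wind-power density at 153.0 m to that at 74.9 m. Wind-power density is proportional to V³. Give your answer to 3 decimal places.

1.613

Speed ratio: V_B/V_A = (z_B/z_A)^α = (153.0/74.9)^0.223 = (2.0427)^0.223 = 1.17267
Power-density ratio: P_B/P_A = (V_B/V_A)³ = (1.17267)³ = 1.61261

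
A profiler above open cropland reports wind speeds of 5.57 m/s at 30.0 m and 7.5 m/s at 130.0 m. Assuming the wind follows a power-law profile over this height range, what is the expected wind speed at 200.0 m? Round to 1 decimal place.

First find α: α = ln(V₂/V₁)/ln(z₂/z₁) = ln(7.5/5.57)/ln(130.0/30.0) = 0.29751/1.46634 = 0.2029
Extrapolate from 130.0 m to 200.0 m: V₃ = 7.5 × (200.0/130.0)^0.2029 = 7.5 × 1.0913 = 8.1850 m/s

8.2 m/s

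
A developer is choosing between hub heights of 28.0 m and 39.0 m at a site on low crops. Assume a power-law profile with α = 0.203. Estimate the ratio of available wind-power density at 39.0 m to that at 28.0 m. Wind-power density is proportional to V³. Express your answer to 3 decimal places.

Speed ratio: V_B/V_A = (z_B/z_A)^α = (39.0/28.0)^0.203 = (1.3929)^0.203 = 1.06958
Power-density ratio: P_B/P_A = (V_B/V_A)³ = (1.06958)³ = 1.22360

1.224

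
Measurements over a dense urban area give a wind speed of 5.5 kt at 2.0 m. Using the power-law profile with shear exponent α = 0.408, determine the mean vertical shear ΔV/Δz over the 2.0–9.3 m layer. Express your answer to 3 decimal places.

0.657 kt/m

Power law: V₂ = V₁ · (z₂/z₁)^α = 5.5 × (4.6500)^0.408 = 10.2964 kt
ΔV/Δz = (10.2964 − 5.5)/(9.3 − 2.0) = 4.7964/7.3000 = 0.65703 kt/m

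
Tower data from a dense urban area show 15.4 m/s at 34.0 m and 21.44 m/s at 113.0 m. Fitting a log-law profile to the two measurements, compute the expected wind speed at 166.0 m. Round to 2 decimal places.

23.37 m/s

Log law: V ∝ ln(z/z₀). From the pair, with r = V₁/V₂ = 0.71828,
ln z₀ = (ln z₁ − r·ln z₂)/(1 − r) = (3.5264 − 0.71828×4.7274)/0.28172 = 0.4641 → z₀ = 1.591 m
V₃ = V₁ · ln(z₃/z₀)/ln(z₁/z₀) = 15.4 × 4.6478/3.0622 = 23.3742 m/s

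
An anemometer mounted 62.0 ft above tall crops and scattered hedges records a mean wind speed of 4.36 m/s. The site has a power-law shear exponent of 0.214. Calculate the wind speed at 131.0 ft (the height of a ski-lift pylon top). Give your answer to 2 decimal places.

Power-law profile: V₂ = V₁ · (z₂/z₁)^α
V₂ = 4.36 × (131.0/62.0)^0.214 = 4.36 × (2.1129)^0.214
    = 4.36 × 1.1736 = 5.1169 m/s

5.12 m/s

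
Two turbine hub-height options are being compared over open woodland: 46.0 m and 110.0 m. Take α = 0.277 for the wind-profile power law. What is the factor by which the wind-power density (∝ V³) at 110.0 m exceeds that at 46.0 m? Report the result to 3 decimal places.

2.064

Speed ratio: V_B/V_A = (z_B/z_A)^α = (110.0/46.0)^0.277 = (2.3913)^0.277 = 1.27316
Power-density ratio: P_B/P_A = (V_B/V_A)³ = (1.27316)³ = 2.06370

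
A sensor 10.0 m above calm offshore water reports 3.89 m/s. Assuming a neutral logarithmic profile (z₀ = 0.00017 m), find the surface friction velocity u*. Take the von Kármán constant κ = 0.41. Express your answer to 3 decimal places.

u* ≈ 0.145 m/s

Log law: V(z) = (u*/κ) · ln(z/z₀) ⇒ u* = κ · V / ln(z/z₀)
u* = 0.41 × 3.89 / ln(10.0/0.00017) = 0.41 × 3.89 / 10.9823
   = 1.5949 / 10.9823 = 0.1452 m/s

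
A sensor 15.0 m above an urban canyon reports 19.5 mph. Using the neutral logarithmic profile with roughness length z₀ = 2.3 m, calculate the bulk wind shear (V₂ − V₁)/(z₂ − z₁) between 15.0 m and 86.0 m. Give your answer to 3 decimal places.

0.256 mph/m

Log law: V₂ = V₁ · ln(z₂/z₀)/ln(z₁/z₀) = 19.5 × 3.6214/1.8751 = 37.6601 mph
ΔV/Δz = (37.6601 − 19.5)/(86.0 − 15.0) = 18.1601/71.0000 = 0.25578 mph/m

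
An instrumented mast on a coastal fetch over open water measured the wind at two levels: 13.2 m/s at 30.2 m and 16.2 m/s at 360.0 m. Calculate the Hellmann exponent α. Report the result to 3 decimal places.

Power law: V₂/V₁ = (z₂/z₁)^α ⇒ α = ln(V₂/V₁) / ln(z₂/z₁)
α = ln(16.2/13.2) / ln(360.0/30.2) = ln(1.2273) / ln(11.9205)
  = 0.20479 / 2.47826 = 0.08264

α ≈ 0.083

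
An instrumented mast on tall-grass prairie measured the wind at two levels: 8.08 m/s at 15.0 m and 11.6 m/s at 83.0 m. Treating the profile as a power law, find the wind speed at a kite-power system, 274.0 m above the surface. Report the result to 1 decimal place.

14.9 m/s

First find α: α = ln(V₂/V₁)/ln(z₂/z₁) = ln(11.6/8.08)/ln(83.0/15.0) = 0.36161/1.71079 = 0.2114
Extrapolate from 83.0 m to 274.0 m: V₃ = 11.6 × (274.0/83.0)^0.2114 = 11.6 × 1.2872 = 14.9311 m/s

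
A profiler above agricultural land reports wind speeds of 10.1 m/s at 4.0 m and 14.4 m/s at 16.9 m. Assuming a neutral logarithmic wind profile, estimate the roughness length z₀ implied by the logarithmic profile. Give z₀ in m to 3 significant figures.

Log law: V(z) ∝ ln(z/z₀). With r = V₁/V₂ = 10.1/14.4 = 0.70139,
r · ln(z₂/z₀) = ln(z₁/z₀) ⇒ ln z₀ = (ln z₁ − r·ln z₂)/(1 − r)
ln z₀ = (1.38629 − 0.70139×2.82731) / 0.29861 = -1.9984
z₀ = exp(-1.9984) = 0.1355 m

z₀ ≈ 0.136 m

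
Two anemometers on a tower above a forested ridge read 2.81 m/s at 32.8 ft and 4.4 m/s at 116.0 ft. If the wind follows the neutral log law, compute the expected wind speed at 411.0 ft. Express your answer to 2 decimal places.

5.99 m/s

Log law: V ∝ ln(z/z₀). From the pair, with r = V₁/V₂ = 0.63864,
ln z₀ = (ln z₁ − r·ln z₂)/(1 − r) = (3.4904 − 0.63864×4.7536)/0.36136 = 1.2580 → z₀ = 3.519 ft
V₃ = V₁ · ln(z₃/z₀)/ln(z₁/z₀) = 2.81 × 4.7605/2.2324 = 5.9923 m/s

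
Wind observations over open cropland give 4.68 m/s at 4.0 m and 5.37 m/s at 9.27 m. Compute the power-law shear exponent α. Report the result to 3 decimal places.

α ≈ 0.164

Power law: V₂/V₁ = (z₂/z₁)^α ⇒ α = ln(V₂/V₁) / ln(z₂/z₁)
α = ln(5.37/4.68) / ln(9.27/4.0) = ln(1.1474) / ln(2.3175)
  = 0.13753 / 0.84049 = 0.16363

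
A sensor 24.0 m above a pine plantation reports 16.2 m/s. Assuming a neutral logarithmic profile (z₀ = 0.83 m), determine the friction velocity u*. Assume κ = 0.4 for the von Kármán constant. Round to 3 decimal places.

Log law: V(z) = (u*/κ) · ln(z/z₀) ⇒ u* = κ · V / ln(z/z₀)
u* = 0.4 × 16.2 / ln(24.0/0.83) = 0.4 × 16.2 / 3.3644
   = 6.4800 / 3.3644 = 1.9261 m/s

u* ≈ 1.926 m/s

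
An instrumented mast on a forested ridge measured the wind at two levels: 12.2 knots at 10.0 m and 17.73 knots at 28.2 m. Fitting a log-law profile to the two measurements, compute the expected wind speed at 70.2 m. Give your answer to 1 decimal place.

22.6 knots

Log law: V ∝ ln(z/z₀). From the pair, with r = V₁/V₂ = 0.68810,
ln z₀ = (ln z₁ − r·ln z₂)/(1 − r) = (2.3026 − 0.68810×3.3393)/0.31190 = 0.0154 → z₀ = 1.016 m
V₃ = V₁ · ln(z₃/z₀)/ln(z₁/z₀) = 12.2 × 4.2360/2.2872 = 22.5948 knots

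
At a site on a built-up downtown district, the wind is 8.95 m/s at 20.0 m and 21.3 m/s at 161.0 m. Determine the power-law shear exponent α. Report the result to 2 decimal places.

α ≈ 0.42

Power law: V₂/V₁ = (z₂/z₁)^α ⇒ α = ln(V₂/V₁) / ln(z₂/z₁)
α = ln(21.3/8.95) / ln(161.0/20.0) = ln(2.3799) / ln(8.0500)
  = 0.86705 / 2.08567 = 0.41572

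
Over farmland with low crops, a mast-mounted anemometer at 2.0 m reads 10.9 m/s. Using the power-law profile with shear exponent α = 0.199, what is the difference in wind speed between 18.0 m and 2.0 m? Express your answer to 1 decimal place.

Power law: V₂ = V₁ · (z₂/z₁)^α = 10.9 × (9.0000)^0.199 = 16.8780 m/s
ΔV = 16.8780 − 10.9 = 5.9780 m/s

6.0 m/s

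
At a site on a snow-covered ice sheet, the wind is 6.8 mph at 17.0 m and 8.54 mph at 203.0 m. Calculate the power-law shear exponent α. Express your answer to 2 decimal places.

α ≈ 0.09

Power law: V₂/V₁ = (z₂/z₁)^α ⇒ α = ln(V₂/V₁) / ln(z₂/z₁)
α = ln(8.54/6.8) / ln(203.0/17.0) = ln(1.2559) / ln(11.9412)
  = 0.22784 / 2.47999 = 0.09187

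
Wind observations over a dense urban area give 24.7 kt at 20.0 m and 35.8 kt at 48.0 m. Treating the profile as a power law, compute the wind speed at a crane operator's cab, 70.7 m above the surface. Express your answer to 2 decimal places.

First find α: α = ln(V₂/V₁)/ln(z₂/z₁) = ln(35.8/24.7)/ln(48.0/20.0) = 0.37114/0.87547 = 0.4239
Extrapolate from 48.0 m to 70.7 m: V₃ = 35.8 × (70.7/48.0)^0.4239 = 35.8 × 1.1784 = 42.1871 kt

42.19 kt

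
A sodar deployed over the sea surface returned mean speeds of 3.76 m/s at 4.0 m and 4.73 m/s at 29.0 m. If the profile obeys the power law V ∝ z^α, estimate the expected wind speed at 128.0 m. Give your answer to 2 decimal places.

5.62 m/s

First find α: α = ln(V₂/V₁)/ln(z₂/z₁) = ln(4.73/3.76)/ln(29.0/4.0) = 0.22951/1.98100 = 0.1159
Extrapolate from 29.0 m to 128.0 m: V₃ = 4.73 × (128.0/29.0)^0.1159 = 4.73 × 1.1877 = 5.6178 m/s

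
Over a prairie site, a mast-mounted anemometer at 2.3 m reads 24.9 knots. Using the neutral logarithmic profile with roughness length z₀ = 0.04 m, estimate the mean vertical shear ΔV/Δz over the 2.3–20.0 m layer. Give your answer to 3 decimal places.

Log law: V₂ = V₁ · ln(z₂/z₀)/ln(z₁/z₀) = 24.9 × 6.2146/4.0518 = 38.1915 knots
ΔV/Δz = (38.1915 − 24.9)/(20.0 − 2.3) = 13.2915/17.7000 = 0.75093 knots/m

0.751 knots/m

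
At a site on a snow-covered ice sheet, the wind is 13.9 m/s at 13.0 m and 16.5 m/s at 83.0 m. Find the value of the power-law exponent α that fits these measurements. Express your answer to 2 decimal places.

Power law: V₂/V₁ = (z₂/z₁)^α ⇒ α = ln(V₂/V₁) / ln(z₂/z₁)
α = ln(16.5/13.9) / ln(83.0/13.0) = ln(1.1871) / ln(6.3846)
  = 0.17147 / 1.85389 = 0.09249

α ≈ 0.09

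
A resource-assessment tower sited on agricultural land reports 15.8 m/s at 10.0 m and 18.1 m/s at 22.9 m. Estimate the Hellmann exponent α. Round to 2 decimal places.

Power law: V₂/V₁ = (z₂/z₁)^α ⇒ α = ln(V₂/V₁) / ln(z₂/z₁)
α = ln(18.1/15.8) / ln(22.9/10.0) = ln(1.1456) / ln(2.2900)
  = 0.13590 / 0.82855 = 0.16402

α ≈ 0.16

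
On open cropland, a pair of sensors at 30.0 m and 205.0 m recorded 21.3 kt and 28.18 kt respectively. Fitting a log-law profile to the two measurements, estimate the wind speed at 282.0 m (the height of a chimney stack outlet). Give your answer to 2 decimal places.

Log law: V ∝ ln(z/z₀). From the pair, with r = V₁/V₂ = 0.75586,
ln z₀ = (ln z₁ − r·ln z₂)/(1 − r) = (3.4012 − 0.75586×5.3230)/0.24414 = -2.5486 → z₀ = 0.07819 m
V₃ = V₁ · ln(z₃/z₀)/ln(z₁/z₀) = 21.3 × 8.1905/5.9498 = 29.3216 kt

29.32 kt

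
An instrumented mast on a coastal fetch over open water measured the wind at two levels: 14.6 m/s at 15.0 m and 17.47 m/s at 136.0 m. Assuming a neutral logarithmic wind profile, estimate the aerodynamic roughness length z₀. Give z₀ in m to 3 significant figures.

z₀ ≈ 0.000202 m

Log law: V(z) ∝ ln(z/z₀). With r = V₁/V₂ = 14.6/17.47 = 0.83572,
r · ln(z₂/z₀) = ln(z₁/z₀) ⇒ ln z₀ = (ln z₁ − r·ln z₂)/(1 − r)
ln z₀ = (2.70805 − 0.83572×4.91265) / 0.16428 = -8.5070
z₀ = exp(-8.5070) = 0.0002020 m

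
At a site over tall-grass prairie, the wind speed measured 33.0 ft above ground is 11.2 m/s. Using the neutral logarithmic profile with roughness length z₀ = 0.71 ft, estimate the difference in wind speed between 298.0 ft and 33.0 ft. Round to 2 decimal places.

6.42 m/s

Log law: V₂ = V₁ · ln(z₂/z₀)/ln(z₁/z₀) = 11.2 × 6.0396/3.8390 = 17.6201 m/s
ΔV = 17.6201 − 11.2 = 6.4201 m/s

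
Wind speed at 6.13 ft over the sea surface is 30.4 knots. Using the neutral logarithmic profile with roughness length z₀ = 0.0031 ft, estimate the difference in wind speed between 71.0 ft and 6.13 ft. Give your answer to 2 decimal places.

9.81 knots

Log law: V₂ = V₁ · ln(z₂/z₀)/ln(z₁/z₀) = 30.4 × 10.0390/7.5895 = 40.2114 knots
ΔV = 40.2114 − 30.4 = 9.8114 knots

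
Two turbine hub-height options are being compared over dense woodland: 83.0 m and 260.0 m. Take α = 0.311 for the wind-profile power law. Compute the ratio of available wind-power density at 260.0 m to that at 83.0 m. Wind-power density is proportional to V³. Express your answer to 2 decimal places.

2.90

Speed ratio: V_B/V_A = (z_B/z_A)^α = (260.0/83.0)^0.311 = (3.1325)^0.311 = 1.42634
Power-density ratio: P_B/P_A = (V_B/V_A)³ = (1.42634)³ = 2.90182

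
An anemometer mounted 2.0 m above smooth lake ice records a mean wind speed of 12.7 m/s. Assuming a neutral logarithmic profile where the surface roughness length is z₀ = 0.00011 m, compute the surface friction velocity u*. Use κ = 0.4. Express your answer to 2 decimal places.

Log law: V(z) = (u*/κ) · ln(z/z₀) ⇒ u* = κ · V / ln(z/z₀)
u* = 0.4 × 12.7 / ln(2.0/0.00011) = 0.4 × 12.7 / 9.8082
   = 5.0800 / 9.8082 = 0.5179 m/s

u* ≈ 0.52 m/s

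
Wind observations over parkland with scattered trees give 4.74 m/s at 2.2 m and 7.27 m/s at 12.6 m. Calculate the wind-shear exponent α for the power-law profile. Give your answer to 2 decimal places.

Power law: V₂/V₁ = (z₂/z₁)^α ⇒ α = ln(V₂/V₁) / ln(z₂/z₁)
α = ln(7.27/4.74) / ln(12.6/2.2) = ln(1.5338) / ln(5.7273)
  = 0.42772 / 1.74524 = 0.24508

α ≈ 0.25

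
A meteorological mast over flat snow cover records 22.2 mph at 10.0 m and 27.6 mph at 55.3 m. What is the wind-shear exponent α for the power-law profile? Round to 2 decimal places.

α ≈ 0.13

Power law: V₂/V₁ = (z₂/z₁)^α ⇒ α = ln(V₂/V₁) / ln(z₂/z₁)
α = ln(27.6/22.2) / ln(55.3/10.0) = ln(1.2432) / ln(5.5300)
  = 0.21772 / 1.71019 = 0.12731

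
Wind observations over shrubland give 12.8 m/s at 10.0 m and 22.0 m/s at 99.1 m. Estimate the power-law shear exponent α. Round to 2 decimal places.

α ≈ 0.24

Power law: V₂/V₁ = (z₂/z₁)^α ⇒ α = ln(V₂/V₁) / ln(z₂/z₁)
α = ln(22.0/12.8) / ln(99.1/10.0) = ln(1.7188) / ln(9.9100)
  = 0.54160 / 2.29354 = 0.23614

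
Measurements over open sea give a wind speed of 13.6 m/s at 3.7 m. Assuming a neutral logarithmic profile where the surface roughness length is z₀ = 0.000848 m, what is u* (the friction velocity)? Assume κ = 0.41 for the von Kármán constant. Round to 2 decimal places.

u* ≈ 0.67 m/s

Log law: V(z) = (u*/κ) · ln(z/z₀) ⇒ u* = κ · V / ln(z/z₀)
u* = 0.41 × 13.6 / ln(3.7/0.000848) = 0.41 × 13.6 / 8.3810
   = 5.5760 / 8.3810 = 0.6653 m/s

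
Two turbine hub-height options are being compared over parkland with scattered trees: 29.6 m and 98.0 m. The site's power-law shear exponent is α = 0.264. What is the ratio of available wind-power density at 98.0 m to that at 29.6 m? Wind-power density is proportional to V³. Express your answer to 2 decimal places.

Speed ratio: V_B/V_A = (z_B/z_A)^α = (98.0/29.6)^0.264 = (3.3108)^0.264 = 1.37171
Power-density ratio: P_B/P_A = (V_B/V_A)³ = (1.37171)³ = 2.58100

2.58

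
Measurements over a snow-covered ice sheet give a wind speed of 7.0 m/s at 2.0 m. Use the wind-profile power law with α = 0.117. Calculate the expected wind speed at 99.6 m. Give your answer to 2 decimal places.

Power-law profile: V₂ = V₁ · (z₂/z₁)^α
V₂ = 7.0 × (99.6/2.0)^0.117 = 7.0 × (49.8000)^0.117
    = 7.0 × 1.5797 = 11.0579 m/s

11.06 m/s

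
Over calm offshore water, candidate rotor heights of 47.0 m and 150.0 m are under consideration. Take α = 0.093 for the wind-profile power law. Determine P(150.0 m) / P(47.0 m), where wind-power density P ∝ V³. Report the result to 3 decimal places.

Speed ratio: V_B/V_A = (z_B/z_A)^α = (150.0/47.0)^0.093 = (3.1915)^0.093 = 1.11396
Power-density ratio: P_B/P_A = (V_B/V_A)³ = (1.11396)³ = 1.38234

1.382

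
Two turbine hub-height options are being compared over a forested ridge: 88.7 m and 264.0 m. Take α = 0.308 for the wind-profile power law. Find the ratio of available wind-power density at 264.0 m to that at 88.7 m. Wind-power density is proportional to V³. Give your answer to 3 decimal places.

2.740

Speed ratio: V_B/V_A = (z_B/z_A)^α = (264.0/88.7)^0.308 = (2.9763)^0.308 = 1.39924
Power-density ratio: P_B/P_A = (V_B/V_A)³ = (1.39924)³ = 2.73956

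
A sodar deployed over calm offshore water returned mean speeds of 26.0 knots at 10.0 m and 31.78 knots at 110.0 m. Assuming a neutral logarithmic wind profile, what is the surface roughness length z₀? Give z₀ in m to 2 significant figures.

z₀ ≈ 0.00021 m

Log law: V(z) ∝ ln(z/z₀). With r = V₁/V₂ = 26.0/31.78 = 0.81812,
r · ln(z₂/z₀) = ln(z₁/z₀) ⇒ ln z₀ = (ln z₁ − r·ln z₂)/(1 − r)
ln z₀ = (2.30259 − 0.81812×4.70048) / 0.18188 = -8.4838
z₀ = exp(-8.4838) = 0.0002068 m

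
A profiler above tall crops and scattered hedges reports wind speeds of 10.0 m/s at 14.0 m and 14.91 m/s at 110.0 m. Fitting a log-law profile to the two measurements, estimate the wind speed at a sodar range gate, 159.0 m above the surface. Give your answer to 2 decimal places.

Log law: V ∝ ln(z/z₀). From the pair, with r = V₁/V₂ = 0.67069,
ln z₀ = (ln z₁ − r·ln z₂)/(1 − r) = (2.6391 − 0.67069×4.7005)/0.32931 = -1.5594 → z₀ = 0.2103 m
V₃ = V₁ · ln(z₃/z₀)/ln(z₁/z₀) = 10.0 × 6.6283/4.1984 = 15.7875 m/s

15.79 m/s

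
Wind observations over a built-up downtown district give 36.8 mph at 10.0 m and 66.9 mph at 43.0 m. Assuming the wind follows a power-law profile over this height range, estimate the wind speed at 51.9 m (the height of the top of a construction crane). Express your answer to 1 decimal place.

72.3 mph

First find α: α = ln(V₂/V₁)/ln(z₂/z₁) = ln(66.9/36.8)/ln(43.0/10.0) = 0.59770/1.45862 = 0.4098
Extrapolate from 43.0 m to 51.9 m: V₃ = 66.9 × (51.9/43.0)^0.4098 = 66.9 × 1.0801 = 72.2610 mph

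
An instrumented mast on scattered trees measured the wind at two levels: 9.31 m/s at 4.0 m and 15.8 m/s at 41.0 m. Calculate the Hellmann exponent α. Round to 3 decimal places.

Power law: V₂/V₁ = (z₂/z₁)^α ⇒ α = ln(V₂/V₁) / ln(z₂/z₁)
α = ln(15.8/9.31) / ln(41.0/4.0) = ln(1.6971) / ln(10.2500)
  = 0.52892 / 2.32728 = 0.22727

α ≈ 0.227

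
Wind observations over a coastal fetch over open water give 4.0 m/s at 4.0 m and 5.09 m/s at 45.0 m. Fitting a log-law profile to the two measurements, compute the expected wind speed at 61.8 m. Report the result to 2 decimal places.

Log law: V ∝ ln(z/z₀). From the pair, with r = V₁/V₂ = 0.78585,
ln z₀ = (ln z₁ − r·ln z₂)/(1 − r) = (1.3863 − 0.78585×3.8067)/0.21415 = -7.4958 → z₀ = 0.0005554 m
V₃ = V₁ · ln(z₃/z₀)/ln(z₁/z₀) = 4.0 × 11.6197/8.8821 = 5.2329 m/s

5.23 m/s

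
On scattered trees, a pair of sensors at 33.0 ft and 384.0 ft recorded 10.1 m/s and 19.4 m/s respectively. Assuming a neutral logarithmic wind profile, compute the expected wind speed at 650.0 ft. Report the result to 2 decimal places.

21.39 m/s

Log law: V ∝ ln(z/z₀). From the pair, with r = V₁/V₂ = 0.52062,
ln z₀ = (ln z₁ − r·ln z₂)/(1 − r) = (3.4965 − 0.52062×5.9506)/0.47938 = 0.8313 → z₀ = 2.296 ft
V₃ = V₁ · ln(z₃/z₀)/ln(z₁/z₀) = 10.1 × 5.6457/2.6652 = 21.3945 m/s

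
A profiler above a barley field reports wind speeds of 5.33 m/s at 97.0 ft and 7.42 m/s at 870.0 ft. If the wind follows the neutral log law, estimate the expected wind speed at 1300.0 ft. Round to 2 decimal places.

Log law: V ∝ ln(z/z₀). From the pair, with r = V₁/V₂ = 0.71833,
ln z₀ = (ln z₁ − r·ln z₂)/(1 − r) = (4.5747 − 0.71833×6.7685)/0.28167 = -1.0200 → z₀ = 0.3606 ft
V₃ = V₁ · ln(z₃/z₀)/ln(z₁/z₀) = 5.33 × 8.1901/5.5947 = 7.8026 m/s

7.80 m/s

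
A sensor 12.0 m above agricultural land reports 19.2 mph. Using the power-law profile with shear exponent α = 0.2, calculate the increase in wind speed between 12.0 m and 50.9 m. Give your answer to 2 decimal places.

6.43 mph

Power law: V₂ = V₁ · (z₂/z₁)^α = 19.2 × (4.2417)^0.2 = 25.6335 mph
ΔV = 25.6335 − 19.2 = 6.4335 mph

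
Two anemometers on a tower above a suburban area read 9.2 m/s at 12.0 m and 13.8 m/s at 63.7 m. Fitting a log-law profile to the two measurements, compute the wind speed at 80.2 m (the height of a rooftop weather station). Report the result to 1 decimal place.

Log law: V ∝ ln(z/z₀). From the pair, with r = V₁/V₂ = 0.66667,
ln z₀ = (ln z₁ − r·ln z₂)/(1 − r) = (2.4849 − 0.66667×4.1542)/0.33333 = -0.8536 → z₀ = 0.4259 m
V₃ = V₁ · ln(z₃/z₀)/ln(z₁/z₀) = 9.2 × 5.2382/3.3386 = 14.4347 m/s

14.4 m/s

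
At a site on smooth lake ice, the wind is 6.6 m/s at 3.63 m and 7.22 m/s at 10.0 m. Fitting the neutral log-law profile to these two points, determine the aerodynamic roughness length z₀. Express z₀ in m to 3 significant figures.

z₀ ≈ 0.0000750 m

Log law: V(z) ∝ ln(z/z₀). With r = V₁/V₂ = 6.6/7.22 = 0.91413,
r · ln(z₂/z₀) = ln(z₁/z₀) ⇒ ln z₀ = (ln z₁ − r·ln z₂)/(1 − r)
ln z₀ = (1.28923 − 0.91413×2.30259) / 0.08587 = -9.4981
z₀ = exp(-9.4981) = 0.00007500 m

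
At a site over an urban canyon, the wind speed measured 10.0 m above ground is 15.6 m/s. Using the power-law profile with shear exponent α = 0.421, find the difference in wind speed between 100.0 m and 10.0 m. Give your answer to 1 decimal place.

25.5 m/s

Power law: V₂ = V₁ · (z₂/z₁)^α = 15.6 × (10.0000)^0.421 = 41.1268 m/s
ΔV = 41.1268 − 15.6 = 25.5268 m/s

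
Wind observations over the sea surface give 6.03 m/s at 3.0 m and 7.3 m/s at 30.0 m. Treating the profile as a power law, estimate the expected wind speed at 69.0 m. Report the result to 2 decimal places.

7.82 m/s

First find α: α = ln(V₂/V₁)/ln(z₂/z₁) = ln(7.3/6.03)/ln(30.0/3.0) = 0.19113/2.30259 = 0.0830
Extrapolate from 30.0 m to 69.0 m: V₃ = 7.3 × (69.0/30.0)^0.0830 = 7.3 × 1.0716 = 7.8225 m/s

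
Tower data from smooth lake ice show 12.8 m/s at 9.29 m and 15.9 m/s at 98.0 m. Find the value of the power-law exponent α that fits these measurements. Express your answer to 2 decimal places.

α ≈ 0.09

Power law: V₂/V₁ = (z₂/z₁)^α ⇒ α = ln(V₂/V₁) / ln(z₂/z₁)
α = ln(15.9/12.8) / ln(98.0/9.29) = ln(1.2422) / ln(10.5490)
  = 0.21687 / 2.35603 = 0.09205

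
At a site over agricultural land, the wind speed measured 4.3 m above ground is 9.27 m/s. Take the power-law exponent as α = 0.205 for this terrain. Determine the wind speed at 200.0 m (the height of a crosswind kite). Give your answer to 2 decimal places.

Power-law profile: V₂ = V₁ · (z₂/z₁)^α
V₂ = 9.27 × (200.0/4.3)^0.205 = 9.27 × (46.5116)^0.205
    = 9.27 × 2.1971 = 20.3671 m/s

20.37 m/s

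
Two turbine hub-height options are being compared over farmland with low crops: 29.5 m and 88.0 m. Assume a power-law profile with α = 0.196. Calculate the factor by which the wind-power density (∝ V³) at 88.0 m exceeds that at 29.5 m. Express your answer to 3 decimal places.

Speed ratio: V_B/V_A = (z_B/z_A)^α = (88.0/29.5)^0.196 = (2.9831)^0.196 = 1.23889
Power-density ratio: P_B/P_A = (V_B/V_A)³ = (1.23889)³ = 1.90152

1.902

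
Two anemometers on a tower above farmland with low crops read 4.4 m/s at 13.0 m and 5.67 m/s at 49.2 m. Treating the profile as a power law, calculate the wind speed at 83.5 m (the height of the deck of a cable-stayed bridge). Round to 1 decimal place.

First find α: α = ln(V₂/V₁)/ln(z₂/z₁) = ln(5.67/4.4)/ln(49.2/13.0) = 0.25358/1.33094 = 0.1905
Extrapolate from 49.2 m to 83.5 m: V₃ = 5.67 × (83.5/49.2)^0.1905 = 5.67 × 1.1060 = 6.2712 m/s

6.3 m/s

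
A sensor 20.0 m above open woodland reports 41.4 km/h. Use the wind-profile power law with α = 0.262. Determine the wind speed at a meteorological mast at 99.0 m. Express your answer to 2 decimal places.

62.95 km/h

Power-law profile: V₂ = V₁ · (z₂/z₁)^α
V₂ = 41.4 × (99.0/20.0)^0.262 = 41.4 × (4.9500)^0.262
    = 41.4 × 1.5205 = 62.9487 km/h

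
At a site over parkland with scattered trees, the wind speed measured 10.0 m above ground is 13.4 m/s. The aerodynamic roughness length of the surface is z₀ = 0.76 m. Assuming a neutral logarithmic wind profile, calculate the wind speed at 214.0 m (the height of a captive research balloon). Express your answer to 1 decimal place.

Log law: V(z) ∝ ln(z/z₀), so V₂/V₁ = ln(z₂/z₀) / ln(z₁/z₀).
ln(214.0/0.76) = 5.6404, ln(10.0/0.76) = 2.5770
V₂ = 13.4 × 5.6404/2.5770 = 13.4 × 2.1887 = 29.3290 m/s

29.3 m/s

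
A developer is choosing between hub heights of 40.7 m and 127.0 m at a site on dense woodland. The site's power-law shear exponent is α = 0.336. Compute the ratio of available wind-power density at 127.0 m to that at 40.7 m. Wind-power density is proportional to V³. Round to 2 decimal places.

Speed ratio: V_B/V_A = (z_B/z_A)^α = (127.0/40.7)^0.336 = (3.1204)^0.336 = 1.46573
Power-density ratio: P_B/P_A = (V_B/V_A)³ = (1.46573)³ = 3.14893

3.15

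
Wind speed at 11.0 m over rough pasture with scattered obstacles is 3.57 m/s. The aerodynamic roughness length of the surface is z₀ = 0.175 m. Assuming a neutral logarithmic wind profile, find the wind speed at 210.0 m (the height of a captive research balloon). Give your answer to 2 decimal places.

Log law: V(z) ∝ ln(z/z₀), so V₂/V₁ = ln(z₂/z₀) / ln(z₁/z₀).
ln(210.0/0.175) = 7.0901, ln(11.0/0.175) = 4.1409
V₂ = 3.57 × 7.0901/4.1409 = 3.57 × 1.7122 = 6.1126 m/s

6.11 m/s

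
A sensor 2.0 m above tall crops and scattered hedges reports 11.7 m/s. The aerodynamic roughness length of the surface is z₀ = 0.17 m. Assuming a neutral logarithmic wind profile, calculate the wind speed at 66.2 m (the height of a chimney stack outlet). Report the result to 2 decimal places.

Log law: V(z) ∝ ln(z/z₀), so V₂/V₁ = ln(z₂/z₀) / ln(z₁/z₀).
ln(66.2/0.17) = 5.9646, ln(2.0/0.17) = 2.4651
V₂ = 11.7 × 5.9646/2.4651 = 11.7 × 2.4196 = 28.3097 m/s

28.31 m/s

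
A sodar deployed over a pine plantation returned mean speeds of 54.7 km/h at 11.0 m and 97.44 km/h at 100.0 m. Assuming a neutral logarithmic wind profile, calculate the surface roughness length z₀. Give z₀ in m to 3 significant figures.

z₀ ≈ 0.652 m

Log law: V(z) ∝ ln(z/z₀). With r = V₁/V₂ = 54.7/97.44 = 0.56137,
r · ln(z₂/z₀) = ln(z₁/z₀) ⇒ ln z₀ = (ln z₁ − r·ln z₂)/(1 − r)
ln z₀ = (2.39790 − 0.56137×4.60517) / 0.43863 = -0.4270
z₀ = exp(-0.4270) = 0.6524 m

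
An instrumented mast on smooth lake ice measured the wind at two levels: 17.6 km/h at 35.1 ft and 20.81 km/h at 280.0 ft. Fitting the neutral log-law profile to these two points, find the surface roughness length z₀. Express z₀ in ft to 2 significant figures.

z₀ ≈ 0.00040 ft

Log law: V(z) ∝ ln(z/z₀). With r = V₁/V₂ = 17.6/20.81 = 0.84575,
r · ln(z₂/z₀) = ln(z₁/z₀) ⇒ ln z₀ = (ln z₁ − r·ln z₂)/(1 − r)
ln z₀ = (3.55820 − 0.84575×5.63479) / 0.15425 = -7.8275
z₀ = exp(-7.8275) = 0.0003986 ft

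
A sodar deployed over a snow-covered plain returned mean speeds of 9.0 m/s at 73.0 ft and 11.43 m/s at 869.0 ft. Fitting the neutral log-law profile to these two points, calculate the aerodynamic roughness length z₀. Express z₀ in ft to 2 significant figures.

z₀ ≈ 0.0076 ft

Log law: V(z) ∝ ln(z/z₀). With r = V₁/V₂ = 9.0/11.43 = 0.78740,
r · ln(z₂/z₀) = ln(z₁/z₀) ⇒ ln z₀ = (ln z₁ − r·ln z₂)/(1 − r)
ln z₀ = (4.29046 − 0.78740×6.76734) / 0.21260 = -4.8832
z₀ = exp(-4.8832) = 0.007573 ft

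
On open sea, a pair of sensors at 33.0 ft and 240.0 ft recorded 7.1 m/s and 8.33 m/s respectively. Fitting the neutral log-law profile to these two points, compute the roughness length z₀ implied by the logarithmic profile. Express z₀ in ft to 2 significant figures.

Log law: V(z) ∝ ln(z/z₀). With r = V₁/V₂ = 7.1/8.33 = 0.85234,
r · ln(z₂/z₀) = ln(z₁/z₀) ⇒ ln z₀ = (ln z₁ − r·ln z₂)/(1 − r)
ln z₀ = (3.49651 − 0.85234×5.48064) / 0.14766 = -7.9566
z₀ = exp(-7.9566) = 0.0003503 ft

z₀ ≈ 0.00035 ft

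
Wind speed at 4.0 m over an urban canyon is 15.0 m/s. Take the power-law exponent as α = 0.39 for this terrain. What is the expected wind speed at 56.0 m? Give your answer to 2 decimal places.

Power-law profile: V₂ = V₁ · (z₂/z₁)^α
V₂ = 15.0 × (56.0/4.0)^0.39 = 15.0 × (14.0000)^0.39
    = 15.0 × 2.7989 = 41.9837 m/s

41.98 m/s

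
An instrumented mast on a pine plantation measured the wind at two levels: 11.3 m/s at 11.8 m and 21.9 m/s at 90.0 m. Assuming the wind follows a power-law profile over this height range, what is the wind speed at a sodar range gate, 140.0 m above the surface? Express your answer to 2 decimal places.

25.29 m/s

First find α: α = ln(V₂/V₁)/ln(z₂/z₁) = ln(21.9/11.3)/ln(90.0/11.8) = 0.66168/2.03171 = 0.3257
Extrapolate from 90.0 m to 140.0 m: V₃ = 21.9 × (140.0/90.0)^0.3257 = 21.9 × 1.1548 = 25.2893 m/s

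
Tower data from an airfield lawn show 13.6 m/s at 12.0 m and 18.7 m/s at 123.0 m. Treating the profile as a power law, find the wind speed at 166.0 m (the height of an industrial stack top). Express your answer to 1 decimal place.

First find α: α = ln(V₂/V₁)/ln(z₂/z₁) = ln(18.7/13.6)/ln(123.0/12.0) = 0.31845/2.32728 = 0.1368
Extrapolate from 123.0 m to 166.0 m: V₃ = 18.7 × (166.0/123.0)^0.1368 = 18.7 × 1.0419 = 19.4831 m/s

19.5 m/s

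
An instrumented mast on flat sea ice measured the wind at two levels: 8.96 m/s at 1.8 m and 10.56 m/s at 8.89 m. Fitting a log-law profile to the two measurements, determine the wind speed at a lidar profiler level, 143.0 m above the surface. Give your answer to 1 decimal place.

13.3 m/s

Log law: V ∝ ln(z/z₀). From the pair, with r = V₁/V₂ = 0.84848,
ln z₀ = (ln z₁ − r·ln z₂)/(1 − r) = (0.5878 − 0.84848×2.1849)/0.15152 = -8.3562 → z₀ = 0.0002349 m
V₃ = V₁ · ln(z₃/z₀)/ln(z₁/z₀) = 8.96 × 13.3190/8.9440 = 13.3429 m/s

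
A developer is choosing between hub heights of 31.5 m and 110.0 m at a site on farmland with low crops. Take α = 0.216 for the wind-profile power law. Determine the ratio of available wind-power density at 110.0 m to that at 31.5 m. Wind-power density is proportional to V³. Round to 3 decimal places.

2.249

Speed ratio: V_B/V_A = (z_B/z_A)^α = (110.0/31.5)^0.216 = (3.4921)^0.216 = 1.31010
Power-density ratio: P_B/P_A = (V_B/V_A)³ = (1.31010)³ = 2.24863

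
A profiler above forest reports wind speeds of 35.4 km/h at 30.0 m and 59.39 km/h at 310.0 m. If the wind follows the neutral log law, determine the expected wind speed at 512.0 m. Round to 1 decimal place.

64.5 km/h

Log law: V ∝ ln(z/z₀). From the pair, with r = V₁/V₂ = 0.59606,
ln z₀ = (ln z₁ − r·ln z₂)/(1 − r) = (3.4012 − 0.59606×5.7366)/0.40394 = -0.0449 → z₀ = 0.9561 m
V₃ = V₁ · ln(z₃/z₀)/ln(z₁/z₀) = 35.4 × 6.2832/3.4461 = 64.5442 km/h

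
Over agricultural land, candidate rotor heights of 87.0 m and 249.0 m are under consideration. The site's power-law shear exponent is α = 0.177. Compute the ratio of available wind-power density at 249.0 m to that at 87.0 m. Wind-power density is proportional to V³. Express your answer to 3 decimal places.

1.748

Speed ratio: V_B/V_A = (z_B/z_A)^α = (249.0/87.0)^0.177 = (2.8621)^0.177 = 1.20457
Power-density ratio: P_B/P_A = (V_B/V_A)³ = (1.20457)³ = 1.74782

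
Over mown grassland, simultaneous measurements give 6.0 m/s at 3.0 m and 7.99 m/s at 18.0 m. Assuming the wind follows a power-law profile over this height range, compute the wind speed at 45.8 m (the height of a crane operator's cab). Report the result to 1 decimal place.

First find α: α = ln(V₂/V₁)/ln(z₂/z₁) = ln(7.99/6.0)/ln(18.0/3.0) = 0.28643/1.79176 = 0.1599
Extrapolate from 18.0 m to 45.8 m: V₃ = 7.99 × (45.8/18.0)^0.1599 = 7.99 × 1.1610 = 9.2765 m/s

9.3 m/s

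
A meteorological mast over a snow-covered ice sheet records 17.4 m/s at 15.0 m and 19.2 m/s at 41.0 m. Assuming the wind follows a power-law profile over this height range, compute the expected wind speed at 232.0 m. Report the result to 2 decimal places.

First find α: α = ln(V₂/V₁)/ln(z₂/z₁) = ln(19.2/17.4)/ln(41.0/15.0) = 0.09844/1.00552 = 0.0979
Extrapolate from 41.0 m to 232.0 m: V₃ = 19.2 × (232.0/41.0)^0.0979 = 19.2 × 1.1849 = 22.7505 m/s

22.75 m/s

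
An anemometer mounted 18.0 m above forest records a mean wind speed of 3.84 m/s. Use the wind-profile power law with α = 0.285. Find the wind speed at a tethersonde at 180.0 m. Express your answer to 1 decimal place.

Power-law profile: V₂ = V₁ · (z₂/z₁)^α
V₂ = 3.84 × (180.0/18.0)^0.285 = 3.84 × (10.0000)^0.285
    = 3.84 × 1.9275 = 7.4017 m/s

7.4 m/s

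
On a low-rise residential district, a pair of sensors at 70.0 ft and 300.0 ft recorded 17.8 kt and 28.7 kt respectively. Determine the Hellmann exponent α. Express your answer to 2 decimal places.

α ≈ 0.33

Power law: V₂/V₁ = (z₂/z₁)^α ⇒ α = ln(V₂/V₁) / ln(z₂/z₁)
α = ln(28.7/17.8) / ln(300.0/70.0) = ln(1.6124) / ln(4.2857)
  = 0.47770 / 1.45529 = 0.32825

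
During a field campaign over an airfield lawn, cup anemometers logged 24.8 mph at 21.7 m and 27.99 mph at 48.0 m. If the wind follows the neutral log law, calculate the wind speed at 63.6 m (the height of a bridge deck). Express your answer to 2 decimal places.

29.12 mph

Log law: V ∝ ln(z/z₀). From the pair, with r = V₁/V₂ = 0.88603,
ln z₀ = (ln z₁ − r·ln z₂)/(1 − r) = (3.0773 − 0.88603×3.8712)/0.11397 = -3.0946 → z₀ = 0.04529 m
V₃ = V₁ · ln(z₃/z₀)/ln(z₁/z₀) = 24.8 × 7.2472/6.1719 = 29.1208 mph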